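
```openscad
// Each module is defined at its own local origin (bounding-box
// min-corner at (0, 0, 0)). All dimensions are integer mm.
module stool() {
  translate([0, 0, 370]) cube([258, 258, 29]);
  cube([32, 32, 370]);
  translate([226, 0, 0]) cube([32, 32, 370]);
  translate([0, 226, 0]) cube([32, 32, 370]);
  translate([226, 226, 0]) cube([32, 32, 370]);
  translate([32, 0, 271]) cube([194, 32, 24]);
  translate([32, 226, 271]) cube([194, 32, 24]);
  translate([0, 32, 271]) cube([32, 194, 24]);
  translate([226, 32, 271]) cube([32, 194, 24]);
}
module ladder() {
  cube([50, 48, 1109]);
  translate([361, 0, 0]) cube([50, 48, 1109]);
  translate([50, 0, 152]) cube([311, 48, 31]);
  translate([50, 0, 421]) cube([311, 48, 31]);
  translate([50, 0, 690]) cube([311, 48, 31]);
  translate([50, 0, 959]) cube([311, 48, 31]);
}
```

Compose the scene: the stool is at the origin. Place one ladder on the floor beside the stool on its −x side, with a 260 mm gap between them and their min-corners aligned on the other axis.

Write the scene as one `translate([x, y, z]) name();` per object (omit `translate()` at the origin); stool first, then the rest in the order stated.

stool();
translate([-671, 0, 0]) ladder();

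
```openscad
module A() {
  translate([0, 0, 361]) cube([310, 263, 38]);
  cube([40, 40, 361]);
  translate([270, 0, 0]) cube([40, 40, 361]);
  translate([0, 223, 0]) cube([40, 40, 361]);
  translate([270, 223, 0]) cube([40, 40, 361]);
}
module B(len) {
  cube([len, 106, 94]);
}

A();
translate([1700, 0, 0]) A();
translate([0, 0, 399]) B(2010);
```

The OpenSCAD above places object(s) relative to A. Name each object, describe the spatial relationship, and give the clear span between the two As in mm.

A is a stool. B is a beam. A beam spans the tops of two stools. The clear span between the two stools is 1390 mm.

Second stool starts at x = 1700; first ends at x = 310; clear span = 1700 − 310 = 1390 mm.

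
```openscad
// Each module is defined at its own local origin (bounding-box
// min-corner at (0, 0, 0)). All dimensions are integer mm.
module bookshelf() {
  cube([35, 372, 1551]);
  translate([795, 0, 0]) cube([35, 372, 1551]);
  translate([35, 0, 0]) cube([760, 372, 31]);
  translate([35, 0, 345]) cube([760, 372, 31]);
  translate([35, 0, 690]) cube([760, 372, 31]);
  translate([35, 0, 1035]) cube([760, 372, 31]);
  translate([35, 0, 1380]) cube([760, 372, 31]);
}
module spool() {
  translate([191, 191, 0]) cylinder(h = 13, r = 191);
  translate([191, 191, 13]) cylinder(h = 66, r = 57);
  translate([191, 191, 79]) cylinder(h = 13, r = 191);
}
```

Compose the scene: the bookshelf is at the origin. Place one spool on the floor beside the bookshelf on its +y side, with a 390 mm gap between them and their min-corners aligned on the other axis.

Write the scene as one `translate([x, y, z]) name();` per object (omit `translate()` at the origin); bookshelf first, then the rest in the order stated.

bookshelf();
translate([0, 762, 0]) spool();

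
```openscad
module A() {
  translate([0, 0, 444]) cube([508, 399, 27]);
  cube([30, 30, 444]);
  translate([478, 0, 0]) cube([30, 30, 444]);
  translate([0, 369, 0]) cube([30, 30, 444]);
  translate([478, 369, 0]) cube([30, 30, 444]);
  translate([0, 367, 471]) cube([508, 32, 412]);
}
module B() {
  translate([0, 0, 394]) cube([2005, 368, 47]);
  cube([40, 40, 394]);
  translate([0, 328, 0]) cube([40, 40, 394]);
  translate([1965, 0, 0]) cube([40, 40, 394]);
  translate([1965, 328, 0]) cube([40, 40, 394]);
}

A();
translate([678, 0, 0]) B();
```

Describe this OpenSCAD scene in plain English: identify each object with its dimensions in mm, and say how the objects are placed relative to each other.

A is a chair: 508×399 mm seat, 27 mm thick, top at z = 471 mm, on four 30 mm square corner legs flush with the seat edges. A 32 mm thick backrest slab spans the full seat width, extending 412 mm above the seat top, its back face flush with the seat's +y edge.

B is a long wooden bench with a 2005 mm (x) × 368 mm (y) seat, 47 mm thick, its top surface 441 mm above the floor. Four 40 mm square legs at the seat corners, flush with the edges, run from z = 0 to the seat underside.

The bench is on the floor beside the chair on its +x side.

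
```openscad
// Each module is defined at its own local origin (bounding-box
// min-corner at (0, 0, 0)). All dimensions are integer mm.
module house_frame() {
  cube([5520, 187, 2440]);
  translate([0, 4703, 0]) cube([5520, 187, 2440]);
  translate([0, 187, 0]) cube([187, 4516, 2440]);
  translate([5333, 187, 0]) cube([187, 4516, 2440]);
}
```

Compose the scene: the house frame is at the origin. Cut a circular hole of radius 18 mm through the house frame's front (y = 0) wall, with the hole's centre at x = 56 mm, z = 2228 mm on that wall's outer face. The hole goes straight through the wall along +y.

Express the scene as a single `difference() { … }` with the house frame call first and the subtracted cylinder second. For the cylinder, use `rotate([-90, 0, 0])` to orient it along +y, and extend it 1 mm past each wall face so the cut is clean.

difference() {
  house_frame();
  translate([56, -1, 2228]) rotate([-90, 0, 0]) cylinder(h = 189, r = 18);
}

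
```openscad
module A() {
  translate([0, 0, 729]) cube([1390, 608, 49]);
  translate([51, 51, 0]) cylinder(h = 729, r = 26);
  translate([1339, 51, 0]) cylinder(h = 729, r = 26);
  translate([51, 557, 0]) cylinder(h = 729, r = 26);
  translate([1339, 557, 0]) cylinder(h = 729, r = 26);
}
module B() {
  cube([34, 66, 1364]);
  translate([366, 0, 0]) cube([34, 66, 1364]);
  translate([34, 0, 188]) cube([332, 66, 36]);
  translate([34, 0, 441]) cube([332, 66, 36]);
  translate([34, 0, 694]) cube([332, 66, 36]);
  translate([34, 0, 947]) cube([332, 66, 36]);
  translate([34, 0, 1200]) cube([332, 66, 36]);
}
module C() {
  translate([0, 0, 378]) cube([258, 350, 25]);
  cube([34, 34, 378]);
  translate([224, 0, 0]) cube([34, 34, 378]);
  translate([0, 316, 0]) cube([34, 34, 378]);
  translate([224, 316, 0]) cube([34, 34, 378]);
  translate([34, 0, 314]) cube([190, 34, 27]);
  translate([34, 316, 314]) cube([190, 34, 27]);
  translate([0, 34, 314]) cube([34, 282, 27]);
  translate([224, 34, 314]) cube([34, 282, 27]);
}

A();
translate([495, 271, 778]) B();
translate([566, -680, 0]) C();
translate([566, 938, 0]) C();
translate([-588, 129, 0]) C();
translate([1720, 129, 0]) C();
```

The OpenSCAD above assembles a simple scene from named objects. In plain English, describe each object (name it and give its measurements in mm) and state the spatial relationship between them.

A is a rectangular dining table. The top is 1390×608×49 mm with its upper surface at z = 778 mm. It stands on four round legs of 52 mm diameter, each leg's bounding box inset 25 mm from the nearest pair of top edges, running from the floor to the underside of the top.

B is a wooden ladder with two side rails of 34×66 mm section and 1364 mm height, set 400 mm apart overall. Between them run 5 rectangular rungs (66 mm deep, 36 mm thick), front faces flush with the rails' −y face. The bottom of the first rung is 188 mm above the floor and each subsequent rung is 253 mm higher than the one below.

C is a four-legged stool. The seat is a 258×350×25 mm slab whose top surface is at z = 403 mm; four square legs, each 34×34 mm in cross-section, run from the floor (z = 0) to the underside of the seat, each flush with a corner of the seat. Four stretchers, 34 mm wide and 27 mm tall, connect adjacent legs with their undersides at z = 314 mm, each running between the inner faces of the legs it joins and aligned with the legs' outer faces on the other axis.

The ladder is on top of the table, centred. Four stools sit around the table at the −y, +y, −x, +x sides.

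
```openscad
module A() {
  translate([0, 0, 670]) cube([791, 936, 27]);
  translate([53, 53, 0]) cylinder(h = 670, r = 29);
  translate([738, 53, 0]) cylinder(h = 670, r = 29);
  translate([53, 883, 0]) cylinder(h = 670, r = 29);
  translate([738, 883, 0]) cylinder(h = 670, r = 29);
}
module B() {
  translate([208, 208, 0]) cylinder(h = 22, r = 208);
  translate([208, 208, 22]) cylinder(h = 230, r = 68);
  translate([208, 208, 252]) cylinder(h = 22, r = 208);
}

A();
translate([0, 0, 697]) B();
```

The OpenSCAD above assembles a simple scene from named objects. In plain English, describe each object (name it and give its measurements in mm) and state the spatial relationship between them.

A is a table: top 791 mm (x) × 936 mm (y), 27 mm thick, upper face at z = 697 mm, on four round legs of 58 mm diameter, each leg's bounding box inset 24 mm from the nearest pair of top edges, running from z = 0 to the bottom of the top.

B is a spool: two coaxial disc flanges of radius 208 mm and thickness 22 mm, joined by a core cylinder of radius 68 mm and height 230 mm. The lower flange rests on z = 0 and the three cylinders share a vertical axis.

The spool is on top of the table.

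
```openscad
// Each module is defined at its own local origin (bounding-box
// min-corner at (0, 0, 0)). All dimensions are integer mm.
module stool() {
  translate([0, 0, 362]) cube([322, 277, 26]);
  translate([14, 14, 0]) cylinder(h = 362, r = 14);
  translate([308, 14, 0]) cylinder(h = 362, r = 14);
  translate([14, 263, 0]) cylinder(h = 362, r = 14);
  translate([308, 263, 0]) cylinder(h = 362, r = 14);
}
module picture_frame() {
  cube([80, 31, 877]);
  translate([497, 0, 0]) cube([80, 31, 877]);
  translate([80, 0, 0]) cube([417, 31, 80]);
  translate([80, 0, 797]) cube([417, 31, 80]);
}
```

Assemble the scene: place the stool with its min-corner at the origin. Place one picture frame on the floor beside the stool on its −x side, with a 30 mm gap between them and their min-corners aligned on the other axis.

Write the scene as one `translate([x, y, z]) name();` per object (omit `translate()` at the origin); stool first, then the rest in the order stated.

stool();
translate([-607, 0, 0]) picture_frame();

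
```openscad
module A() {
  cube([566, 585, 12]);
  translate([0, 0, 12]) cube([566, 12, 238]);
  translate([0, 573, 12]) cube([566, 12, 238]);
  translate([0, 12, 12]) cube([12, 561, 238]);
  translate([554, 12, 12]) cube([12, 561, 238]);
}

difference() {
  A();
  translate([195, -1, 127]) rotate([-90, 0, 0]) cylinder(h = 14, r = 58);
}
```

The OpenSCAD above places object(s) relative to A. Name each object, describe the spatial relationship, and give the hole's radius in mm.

A is an open box. The open box has a circular hole through its front wall. The hole's radius is 58 mm.

The subtracted cylinder has r = 58 mm.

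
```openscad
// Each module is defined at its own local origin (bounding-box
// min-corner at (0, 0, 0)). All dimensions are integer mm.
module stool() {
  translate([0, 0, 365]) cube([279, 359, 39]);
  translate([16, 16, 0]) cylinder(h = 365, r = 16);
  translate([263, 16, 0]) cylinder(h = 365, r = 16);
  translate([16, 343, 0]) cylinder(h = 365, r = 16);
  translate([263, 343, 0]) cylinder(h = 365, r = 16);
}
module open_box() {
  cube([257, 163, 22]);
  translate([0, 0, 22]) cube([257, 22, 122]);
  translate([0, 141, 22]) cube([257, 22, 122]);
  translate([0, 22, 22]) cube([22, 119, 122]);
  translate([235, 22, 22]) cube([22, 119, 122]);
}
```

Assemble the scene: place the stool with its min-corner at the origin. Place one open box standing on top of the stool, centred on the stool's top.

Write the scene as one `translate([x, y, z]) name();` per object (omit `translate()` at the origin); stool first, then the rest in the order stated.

stool();
translate([11, 98, 404]) open_box();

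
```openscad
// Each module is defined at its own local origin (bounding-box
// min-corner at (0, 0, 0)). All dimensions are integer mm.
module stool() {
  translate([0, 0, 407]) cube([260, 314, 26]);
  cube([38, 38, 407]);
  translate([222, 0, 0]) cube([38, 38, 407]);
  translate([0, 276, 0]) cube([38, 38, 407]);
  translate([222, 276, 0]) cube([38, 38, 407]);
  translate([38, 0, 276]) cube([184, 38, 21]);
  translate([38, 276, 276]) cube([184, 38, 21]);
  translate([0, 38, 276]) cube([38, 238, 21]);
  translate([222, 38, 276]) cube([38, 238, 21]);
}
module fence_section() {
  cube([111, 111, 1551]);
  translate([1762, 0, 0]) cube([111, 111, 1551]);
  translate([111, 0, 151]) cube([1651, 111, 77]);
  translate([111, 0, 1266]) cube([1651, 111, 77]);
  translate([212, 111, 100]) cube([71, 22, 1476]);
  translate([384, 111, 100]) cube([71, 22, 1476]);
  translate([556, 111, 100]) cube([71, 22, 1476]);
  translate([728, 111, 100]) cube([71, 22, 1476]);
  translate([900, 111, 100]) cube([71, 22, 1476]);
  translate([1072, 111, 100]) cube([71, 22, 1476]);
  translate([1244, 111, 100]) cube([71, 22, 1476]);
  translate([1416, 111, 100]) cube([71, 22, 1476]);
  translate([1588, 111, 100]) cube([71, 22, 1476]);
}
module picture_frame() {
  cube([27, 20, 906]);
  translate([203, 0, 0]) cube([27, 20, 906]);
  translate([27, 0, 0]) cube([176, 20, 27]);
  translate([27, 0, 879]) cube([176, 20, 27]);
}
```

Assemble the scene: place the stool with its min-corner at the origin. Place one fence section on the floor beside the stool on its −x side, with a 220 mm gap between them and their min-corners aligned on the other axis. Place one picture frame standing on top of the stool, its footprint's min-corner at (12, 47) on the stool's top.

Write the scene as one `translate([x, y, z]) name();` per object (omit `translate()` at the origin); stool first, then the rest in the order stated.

stool();
translate([-2093, 0, 0]) fence_section();
translate([12, 47, 433]) picture_frame();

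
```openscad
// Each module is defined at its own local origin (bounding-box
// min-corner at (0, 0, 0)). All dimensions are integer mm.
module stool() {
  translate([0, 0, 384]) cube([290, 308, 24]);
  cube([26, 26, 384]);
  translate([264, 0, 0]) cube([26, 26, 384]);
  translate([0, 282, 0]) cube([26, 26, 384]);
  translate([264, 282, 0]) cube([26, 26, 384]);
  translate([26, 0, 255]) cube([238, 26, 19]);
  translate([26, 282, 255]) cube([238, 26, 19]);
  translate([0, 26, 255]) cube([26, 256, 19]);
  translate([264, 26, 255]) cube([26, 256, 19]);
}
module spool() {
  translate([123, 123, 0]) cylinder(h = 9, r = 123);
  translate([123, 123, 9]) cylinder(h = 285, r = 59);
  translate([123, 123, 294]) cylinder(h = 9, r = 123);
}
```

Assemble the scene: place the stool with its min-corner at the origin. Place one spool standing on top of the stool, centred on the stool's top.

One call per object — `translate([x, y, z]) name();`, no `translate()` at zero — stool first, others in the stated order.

stool();
translate([22, 31, 408]) spool();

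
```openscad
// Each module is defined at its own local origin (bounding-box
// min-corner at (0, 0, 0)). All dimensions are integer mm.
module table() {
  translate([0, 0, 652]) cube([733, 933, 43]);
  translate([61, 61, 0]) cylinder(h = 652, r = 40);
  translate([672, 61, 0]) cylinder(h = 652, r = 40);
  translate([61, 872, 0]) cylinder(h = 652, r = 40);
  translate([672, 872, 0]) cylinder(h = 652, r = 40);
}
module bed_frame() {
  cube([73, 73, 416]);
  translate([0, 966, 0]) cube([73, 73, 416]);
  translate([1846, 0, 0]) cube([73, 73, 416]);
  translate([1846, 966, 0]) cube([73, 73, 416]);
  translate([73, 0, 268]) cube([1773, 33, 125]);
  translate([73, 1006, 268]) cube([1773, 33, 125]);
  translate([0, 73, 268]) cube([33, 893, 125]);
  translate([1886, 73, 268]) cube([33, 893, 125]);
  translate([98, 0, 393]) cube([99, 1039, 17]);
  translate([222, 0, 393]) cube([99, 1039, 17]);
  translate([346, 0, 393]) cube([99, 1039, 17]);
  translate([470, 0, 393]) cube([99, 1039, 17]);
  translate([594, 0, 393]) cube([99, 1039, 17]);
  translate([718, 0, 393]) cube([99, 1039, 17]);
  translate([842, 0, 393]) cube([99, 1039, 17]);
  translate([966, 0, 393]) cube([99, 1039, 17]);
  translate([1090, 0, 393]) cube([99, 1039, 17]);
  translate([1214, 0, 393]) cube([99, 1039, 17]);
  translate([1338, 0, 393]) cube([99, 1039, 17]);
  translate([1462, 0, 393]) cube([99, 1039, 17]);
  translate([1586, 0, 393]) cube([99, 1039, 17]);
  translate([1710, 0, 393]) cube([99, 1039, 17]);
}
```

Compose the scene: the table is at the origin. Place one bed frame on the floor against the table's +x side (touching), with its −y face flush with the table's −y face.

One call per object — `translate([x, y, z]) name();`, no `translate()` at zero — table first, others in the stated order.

table();
translate([733, 0, 0]) bed_frame();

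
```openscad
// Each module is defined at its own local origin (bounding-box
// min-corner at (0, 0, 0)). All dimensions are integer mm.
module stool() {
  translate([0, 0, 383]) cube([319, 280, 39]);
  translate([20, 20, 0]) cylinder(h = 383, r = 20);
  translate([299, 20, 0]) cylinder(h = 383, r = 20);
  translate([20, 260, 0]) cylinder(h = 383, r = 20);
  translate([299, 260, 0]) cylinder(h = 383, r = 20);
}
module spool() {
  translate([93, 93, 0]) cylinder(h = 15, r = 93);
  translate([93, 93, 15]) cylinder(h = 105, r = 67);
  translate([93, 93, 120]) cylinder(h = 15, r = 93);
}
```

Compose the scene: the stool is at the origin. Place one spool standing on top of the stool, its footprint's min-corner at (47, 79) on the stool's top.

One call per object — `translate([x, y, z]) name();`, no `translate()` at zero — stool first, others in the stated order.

stool();
translate([47, 79, 422]) spool();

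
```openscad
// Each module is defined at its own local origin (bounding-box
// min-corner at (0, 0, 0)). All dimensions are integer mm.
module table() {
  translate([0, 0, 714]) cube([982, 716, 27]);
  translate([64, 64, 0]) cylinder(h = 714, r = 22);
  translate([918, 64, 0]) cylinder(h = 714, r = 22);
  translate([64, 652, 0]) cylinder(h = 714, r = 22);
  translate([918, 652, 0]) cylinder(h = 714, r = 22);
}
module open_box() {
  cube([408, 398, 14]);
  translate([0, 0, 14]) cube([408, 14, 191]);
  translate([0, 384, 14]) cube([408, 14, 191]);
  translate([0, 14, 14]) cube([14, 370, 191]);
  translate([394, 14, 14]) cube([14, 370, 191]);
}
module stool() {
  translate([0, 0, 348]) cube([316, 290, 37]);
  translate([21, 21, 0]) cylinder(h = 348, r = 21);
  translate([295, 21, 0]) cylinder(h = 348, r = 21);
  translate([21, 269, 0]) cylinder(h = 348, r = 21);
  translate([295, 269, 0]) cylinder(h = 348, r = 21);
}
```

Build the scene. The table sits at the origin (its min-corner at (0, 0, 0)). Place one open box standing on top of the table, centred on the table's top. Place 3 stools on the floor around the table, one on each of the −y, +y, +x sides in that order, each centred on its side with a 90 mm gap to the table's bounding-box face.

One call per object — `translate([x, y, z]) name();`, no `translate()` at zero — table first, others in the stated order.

table();
translate([287, 159, 741]) open_box();
translate([333, -380, 0]) stool();
translate([333, 806, 0]) stool();
translate([1072, 213, 0]) stool();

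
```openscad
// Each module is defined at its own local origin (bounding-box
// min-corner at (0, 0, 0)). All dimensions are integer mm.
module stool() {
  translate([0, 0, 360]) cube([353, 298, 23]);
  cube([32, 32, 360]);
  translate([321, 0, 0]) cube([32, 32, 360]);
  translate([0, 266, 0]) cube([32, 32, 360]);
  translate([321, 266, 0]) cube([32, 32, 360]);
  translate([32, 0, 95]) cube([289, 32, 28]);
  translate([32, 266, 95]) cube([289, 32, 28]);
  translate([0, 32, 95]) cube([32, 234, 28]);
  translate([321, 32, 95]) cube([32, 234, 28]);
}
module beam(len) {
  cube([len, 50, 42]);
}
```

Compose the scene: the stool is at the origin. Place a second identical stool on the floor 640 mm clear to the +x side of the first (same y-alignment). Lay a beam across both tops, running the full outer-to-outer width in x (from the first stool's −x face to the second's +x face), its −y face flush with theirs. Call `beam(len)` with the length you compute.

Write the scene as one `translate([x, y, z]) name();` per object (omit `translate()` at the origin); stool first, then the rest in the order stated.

stool();
translate([993, 0, 0]) stool();
translate([0, 0, 383]) beam(1346);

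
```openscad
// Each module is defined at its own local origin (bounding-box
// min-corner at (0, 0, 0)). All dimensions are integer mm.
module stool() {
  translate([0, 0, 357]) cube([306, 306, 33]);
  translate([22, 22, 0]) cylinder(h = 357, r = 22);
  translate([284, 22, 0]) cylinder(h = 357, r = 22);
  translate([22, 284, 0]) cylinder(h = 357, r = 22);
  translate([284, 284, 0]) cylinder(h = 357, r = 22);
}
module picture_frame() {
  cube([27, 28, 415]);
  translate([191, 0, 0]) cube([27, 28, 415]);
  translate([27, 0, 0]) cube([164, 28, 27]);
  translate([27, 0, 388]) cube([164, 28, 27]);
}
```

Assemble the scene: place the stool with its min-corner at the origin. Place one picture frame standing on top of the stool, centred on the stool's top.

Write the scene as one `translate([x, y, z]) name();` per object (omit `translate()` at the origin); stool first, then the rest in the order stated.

stool();
translate([44, 139, 390]) picture_frame();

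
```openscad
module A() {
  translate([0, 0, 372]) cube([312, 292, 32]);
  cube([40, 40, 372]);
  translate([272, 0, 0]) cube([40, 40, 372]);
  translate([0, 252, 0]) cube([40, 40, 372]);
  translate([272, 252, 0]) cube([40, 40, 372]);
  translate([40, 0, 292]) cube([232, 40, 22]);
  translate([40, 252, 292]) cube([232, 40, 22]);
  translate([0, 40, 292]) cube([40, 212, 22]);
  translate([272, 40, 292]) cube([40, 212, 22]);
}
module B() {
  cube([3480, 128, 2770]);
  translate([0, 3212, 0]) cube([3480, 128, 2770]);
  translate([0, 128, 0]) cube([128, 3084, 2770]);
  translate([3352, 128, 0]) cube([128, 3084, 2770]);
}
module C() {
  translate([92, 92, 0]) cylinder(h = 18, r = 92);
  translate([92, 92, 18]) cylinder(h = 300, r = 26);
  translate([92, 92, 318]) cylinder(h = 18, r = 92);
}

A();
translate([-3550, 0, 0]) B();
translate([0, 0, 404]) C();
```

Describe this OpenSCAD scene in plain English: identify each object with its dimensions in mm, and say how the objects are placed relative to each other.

A is a four-legged stool. The seat is a 312×292×32 mm slab whose top surface is at z = 404 mm; four square legs, each 40×40 mm in cross-section, run from the floor (z = 0) to the underside of the seat, each flush with a corner of the seat. Four stretchers, 40 mm wide and 22 mm tall, connect adjacent legs with their undersides at z = 292 mm, each running between the inner faces of the legs it joins and aligned with the legs' outer faces on the other axis.

B is the wall frame of a small rectangular building: four walls, each 2770 mm tall and 128 mm thick, enclosing a footprint 3480 mm (x) by 3340 mm (y) outside-to-outside, with no floor or roof. The front and back walls (the −y and +y sides) span the full width; the two side walls fit between them.

C is a spool: two coaxial disc flanges of radius 92 mm and thickness 18 mm, joined by a core cylinder of radius 26 mm and height 300 mm. The lower flange rests on z = 0 and the three cylinders share a vertical axis.

The house frame is on the floor beside the stool on its −x side. The spool is on top of the stool.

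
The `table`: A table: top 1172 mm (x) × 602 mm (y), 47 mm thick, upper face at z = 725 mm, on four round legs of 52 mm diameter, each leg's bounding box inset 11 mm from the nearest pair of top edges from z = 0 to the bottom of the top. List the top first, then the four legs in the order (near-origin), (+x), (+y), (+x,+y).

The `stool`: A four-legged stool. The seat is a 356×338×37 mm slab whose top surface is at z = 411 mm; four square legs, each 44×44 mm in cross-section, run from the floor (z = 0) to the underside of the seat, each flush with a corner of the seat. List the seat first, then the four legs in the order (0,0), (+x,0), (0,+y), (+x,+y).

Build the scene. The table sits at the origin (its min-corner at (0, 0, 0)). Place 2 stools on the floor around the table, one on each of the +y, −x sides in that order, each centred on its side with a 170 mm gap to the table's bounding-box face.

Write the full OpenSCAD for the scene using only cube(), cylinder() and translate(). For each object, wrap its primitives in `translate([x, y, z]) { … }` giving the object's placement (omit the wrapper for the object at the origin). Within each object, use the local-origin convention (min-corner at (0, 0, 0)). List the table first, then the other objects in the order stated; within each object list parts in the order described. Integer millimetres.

translate([0, 0, 678]) cube([1172, 602, 47]);
translate([37, 37, 0]) cylinder(h = 678, r = 26);
translate([1135, 37, 0]) cylinder(h = 678, r = 26);
translate([37, 565, 0]) cylinder(h = 678, r = 26);
translate([1135, 565, 0]) cylinder(h = 678, r = 26);
translate([408, 772, 0]) {
  translate([0, 0, 374]) cube([356, 338, 37]);
  cube([44, 44, 374]);
  translate([312, 0, 0]) cube([44, 44, 374]);
  translate([0, 294, 0]) cube([44, 44, 374]);
  translate([312, 294, 0]) cube([44, 44, 374]);
}
translate([-526, 132, 0]) {
  translate([0, 0, 374]) cube([356, 338, 37]);
  cube([44, 44, 374]);
  translate([312, 0, 0]) cube([44, 44, 374]);
  translate([0, 294, 0]) cube([44, 44, 374]);
  translate([312, 294, 0]) cube([44, 44, 374]);
}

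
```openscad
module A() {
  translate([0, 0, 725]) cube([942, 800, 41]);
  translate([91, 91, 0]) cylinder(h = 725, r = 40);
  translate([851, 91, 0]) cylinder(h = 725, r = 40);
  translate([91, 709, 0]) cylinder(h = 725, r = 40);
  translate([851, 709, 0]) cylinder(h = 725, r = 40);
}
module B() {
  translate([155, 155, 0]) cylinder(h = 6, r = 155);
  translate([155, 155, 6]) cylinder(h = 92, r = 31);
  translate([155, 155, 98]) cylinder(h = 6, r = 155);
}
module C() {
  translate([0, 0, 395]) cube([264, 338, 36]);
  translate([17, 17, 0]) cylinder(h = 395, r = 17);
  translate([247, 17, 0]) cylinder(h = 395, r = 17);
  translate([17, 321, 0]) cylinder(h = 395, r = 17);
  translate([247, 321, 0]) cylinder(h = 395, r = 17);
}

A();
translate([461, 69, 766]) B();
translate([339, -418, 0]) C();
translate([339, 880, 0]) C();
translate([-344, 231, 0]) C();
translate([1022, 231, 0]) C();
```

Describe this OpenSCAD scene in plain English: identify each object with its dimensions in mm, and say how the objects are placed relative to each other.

A is a table with a 942×800 mm rectangular top, 41 mm thick, top surface at z = 766 mm, supported by four round legs of 80 mm diameter, each leg's bounding box inset 51 mm from the nearest pair of top edges, running from the floor.

B is a spool: two coaxial disc flanges of radius 155 mm and thickness 6 mm, joined by a core cylinder of radius 31 mm and height 92 mm. The lower flange rests on z = 0 and the three cylinders share a vertical axis.

C is a four-legged stool. The seat is 264×338 mm, 36 mm thick, top at z = 431 mm. It stands on four round legs, each 34 mm in diameter, from z = 0 to the seat underside, each leg's axis is inset half a diameter from the nearest pair of seat edges (so the leg's bounding box is flush with the corner).

The spool is on top of the table. Four stools sit around the table at the −y, +y, −x, +x sides.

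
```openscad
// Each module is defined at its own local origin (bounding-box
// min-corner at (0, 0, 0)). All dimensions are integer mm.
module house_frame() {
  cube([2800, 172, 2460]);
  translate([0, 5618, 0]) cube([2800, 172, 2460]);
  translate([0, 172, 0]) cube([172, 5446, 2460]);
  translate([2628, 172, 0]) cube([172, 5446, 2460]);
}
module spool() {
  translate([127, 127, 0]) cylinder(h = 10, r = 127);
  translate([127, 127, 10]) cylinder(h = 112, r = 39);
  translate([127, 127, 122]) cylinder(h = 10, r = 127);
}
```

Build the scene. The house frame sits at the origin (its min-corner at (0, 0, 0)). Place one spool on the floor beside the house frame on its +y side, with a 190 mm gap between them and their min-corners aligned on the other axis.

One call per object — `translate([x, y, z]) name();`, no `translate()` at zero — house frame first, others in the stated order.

house_frame();
translate([0, 5980, 0]) spool();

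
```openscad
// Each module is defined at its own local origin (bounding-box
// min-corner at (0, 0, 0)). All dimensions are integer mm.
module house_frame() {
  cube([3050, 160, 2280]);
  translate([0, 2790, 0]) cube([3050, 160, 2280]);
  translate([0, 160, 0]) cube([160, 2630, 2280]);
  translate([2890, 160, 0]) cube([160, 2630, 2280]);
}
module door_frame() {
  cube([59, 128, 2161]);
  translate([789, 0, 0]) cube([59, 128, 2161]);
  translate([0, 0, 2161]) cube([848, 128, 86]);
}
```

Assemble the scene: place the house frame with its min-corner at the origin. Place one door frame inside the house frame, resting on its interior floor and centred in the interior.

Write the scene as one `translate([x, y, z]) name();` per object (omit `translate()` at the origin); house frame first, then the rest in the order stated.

house_frame();
translate([1101, 1411, 0]) door_frame();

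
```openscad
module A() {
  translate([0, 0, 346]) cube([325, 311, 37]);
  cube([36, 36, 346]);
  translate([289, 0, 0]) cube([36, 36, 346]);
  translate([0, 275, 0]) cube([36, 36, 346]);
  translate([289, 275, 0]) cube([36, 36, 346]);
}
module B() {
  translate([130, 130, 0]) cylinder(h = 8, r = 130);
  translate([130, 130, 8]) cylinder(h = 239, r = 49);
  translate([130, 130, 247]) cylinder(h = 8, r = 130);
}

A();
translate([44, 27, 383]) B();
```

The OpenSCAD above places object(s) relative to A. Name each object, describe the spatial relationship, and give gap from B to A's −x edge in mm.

The spool's min-x is at 44; the stool's min-x is 0; gap = 44 mm.

A is a stool. B is a spool. The spool is on top of the stool. The gap from the spool to the stool's −x edge is 44 mm.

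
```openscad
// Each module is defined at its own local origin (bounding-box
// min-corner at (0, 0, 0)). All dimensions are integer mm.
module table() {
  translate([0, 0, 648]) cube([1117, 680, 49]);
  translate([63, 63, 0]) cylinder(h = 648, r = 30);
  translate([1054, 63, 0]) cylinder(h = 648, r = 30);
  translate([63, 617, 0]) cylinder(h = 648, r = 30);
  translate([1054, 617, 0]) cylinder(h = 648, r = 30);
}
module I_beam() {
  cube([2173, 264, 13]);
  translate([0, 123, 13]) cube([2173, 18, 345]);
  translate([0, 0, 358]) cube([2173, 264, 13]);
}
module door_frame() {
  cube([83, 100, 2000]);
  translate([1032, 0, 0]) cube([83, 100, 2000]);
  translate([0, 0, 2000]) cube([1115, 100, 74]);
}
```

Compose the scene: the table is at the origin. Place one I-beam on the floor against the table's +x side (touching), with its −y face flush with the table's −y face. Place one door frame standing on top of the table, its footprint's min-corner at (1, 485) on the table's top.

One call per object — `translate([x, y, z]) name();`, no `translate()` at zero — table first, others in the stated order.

table();
translate([1117, 0, 0]) I_beam();
translate([1, 485, 697]) door_frame();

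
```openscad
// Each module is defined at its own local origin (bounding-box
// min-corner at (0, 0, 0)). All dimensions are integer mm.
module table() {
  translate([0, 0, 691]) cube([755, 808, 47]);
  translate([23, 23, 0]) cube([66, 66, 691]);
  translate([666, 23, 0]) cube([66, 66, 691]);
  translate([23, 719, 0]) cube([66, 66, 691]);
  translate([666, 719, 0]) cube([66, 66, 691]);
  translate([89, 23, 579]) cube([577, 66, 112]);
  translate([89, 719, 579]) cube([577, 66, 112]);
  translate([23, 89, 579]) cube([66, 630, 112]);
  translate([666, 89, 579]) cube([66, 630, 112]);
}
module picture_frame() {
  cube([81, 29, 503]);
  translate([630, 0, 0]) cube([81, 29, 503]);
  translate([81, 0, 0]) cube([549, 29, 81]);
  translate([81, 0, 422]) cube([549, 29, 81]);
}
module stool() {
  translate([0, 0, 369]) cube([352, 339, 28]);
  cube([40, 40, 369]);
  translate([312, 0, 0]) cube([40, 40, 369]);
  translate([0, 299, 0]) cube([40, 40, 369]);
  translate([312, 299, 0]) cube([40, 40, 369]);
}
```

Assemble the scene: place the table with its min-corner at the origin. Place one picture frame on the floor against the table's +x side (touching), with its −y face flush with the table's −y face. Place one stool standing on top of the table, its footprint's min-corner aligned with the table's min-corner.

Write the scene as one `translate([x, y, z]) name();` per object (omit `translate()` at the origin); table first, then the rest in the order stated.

table();
translate([755, 0, 0]) picture_frame();
translate([0, 0, 738]) stool();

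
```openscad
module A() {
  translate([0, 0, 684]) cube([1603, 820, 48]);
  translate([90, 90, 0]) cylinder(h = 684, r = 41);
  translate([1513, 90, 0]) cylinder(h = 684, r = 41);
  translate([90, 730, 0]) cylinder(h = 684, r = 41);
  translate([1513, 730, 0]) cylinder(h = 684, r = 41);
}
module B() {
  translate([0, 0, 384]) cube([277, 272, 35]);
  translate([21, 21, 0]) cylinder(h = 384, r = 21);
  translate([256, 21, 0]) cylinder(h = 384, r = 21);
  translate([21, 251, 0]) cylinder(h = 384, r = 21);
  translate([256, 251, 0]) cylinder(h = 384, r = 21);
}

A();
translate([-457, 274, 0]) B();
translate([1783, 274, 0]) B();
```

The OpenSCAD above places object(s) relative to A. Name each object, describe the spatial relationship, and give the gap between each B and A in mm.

A is a table. B is a stool. Two stools sit around the table at the −x, +x sides. The gap between each stool and the table is 180 mm.

Each stool's nearest face is 180 mm from the table's bounding box.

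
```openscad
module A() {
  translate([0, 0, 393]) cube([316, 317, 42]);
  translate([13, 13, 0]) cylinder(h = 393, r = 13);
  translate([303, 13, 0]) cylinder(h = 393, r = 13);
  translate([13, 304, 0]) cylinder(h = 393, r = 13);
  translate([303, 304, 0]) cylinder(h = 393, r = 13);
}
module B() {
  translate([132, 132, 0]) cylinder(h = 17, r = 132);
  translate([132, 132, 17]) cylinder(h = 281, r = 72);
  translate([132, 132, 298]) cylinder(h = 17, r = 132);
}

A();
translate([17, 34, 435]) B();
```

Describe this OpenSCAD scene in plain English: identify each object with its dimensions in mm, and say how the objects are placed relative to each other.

A is a four-legged stool. The seat is a 316×317×42 mm slab whose top surface is at z = 435 mm; four round legs, each 26 mm in diameter, run from the floor (z = 0) to the underside of the seat, each leg's axis is inset half a diameter from the nearest pair of seat edges (so the leg's bounding box is flush with the corner).

B is a spool: two coaxial disc flanges of radius 132 mm and thickness 17 mm, joined by a core cylinder of radius 72 mm and height 281 mm. The lower flange rests on z = 0 and the three cylinders share a vertical axis.

The spool is on top of the stool.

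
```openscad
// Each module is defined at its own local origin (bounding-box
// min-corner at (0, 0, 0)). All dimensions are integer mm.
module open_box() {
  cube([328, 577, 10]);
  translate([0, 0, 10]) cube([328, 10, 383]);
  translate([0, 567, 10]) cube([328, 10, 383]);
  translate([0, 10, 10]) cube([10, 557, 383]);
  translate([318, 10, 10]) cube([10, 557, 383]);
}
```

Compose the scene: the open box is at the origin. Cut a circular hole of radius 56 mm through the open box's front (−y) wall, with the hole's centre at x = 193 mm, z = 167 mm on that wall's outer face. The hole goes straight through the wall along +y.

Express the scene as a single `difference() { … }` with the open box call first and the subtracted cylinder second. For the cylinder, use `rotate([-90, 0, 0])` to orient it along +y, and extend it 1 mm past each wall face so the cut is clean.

difference() {
  open_box();
  translate([193, -1, 167]) rotate([-90, 0, 0]) cylinder(h = 12, r = 56);
}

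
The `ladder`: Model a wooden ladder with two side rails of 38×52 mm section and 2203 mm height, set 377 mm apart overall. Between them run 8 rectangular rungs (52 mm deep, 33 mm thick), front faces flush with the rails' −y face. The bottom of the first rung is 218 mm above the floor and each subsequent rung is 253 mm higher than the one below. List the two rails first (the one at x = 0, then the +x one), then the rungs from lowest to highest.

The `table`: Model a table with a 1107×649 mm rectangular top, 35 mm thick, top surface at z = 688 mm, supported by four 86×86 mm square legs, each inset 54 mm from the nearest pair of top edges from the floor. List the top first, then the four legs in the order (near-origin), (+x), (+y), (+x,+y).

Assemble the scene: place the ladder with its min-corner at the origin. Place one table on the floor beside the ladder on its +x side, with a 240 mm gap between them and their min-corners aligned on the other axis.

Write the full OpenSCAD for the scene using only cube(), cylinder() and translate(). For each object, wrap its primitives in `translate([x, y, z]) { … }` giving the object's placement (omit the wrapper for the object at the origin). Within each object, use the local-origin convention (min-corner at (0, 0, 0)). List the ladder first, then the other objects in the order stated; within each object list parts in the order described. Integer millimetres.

cube([38, 52, 2203]);
translate([339, 0, 0]) cube([38, 52, 2203]);
translate([38, 0, 218]) cube([301, 52, 33]);
translate([38, 0, 471]) cube([301, 52, 33]);
translate([38, 0, 724]) cube([301, 52, 33]);
translate([38, 0, 977]) cube([301, 52, 33]);
translate([38, 0, 1230]) cube([301, 52, 33]);
translate([38, 0, 1483]) cube([301, 52, 33]);
translate([38, 0, 1736]) cube([301, 52, 33]);
translate([38, 0, 1989]) cube([301, 52, 33]);
translate([617, 0, 0]) {
  translate([0, 0, 653]) cube([1107, 649, 35]);
  translate([54, 54, 0]) cube([86, 86, 653]);
  translate([967, 54, 0]) cube([86, 86, 653]);
  translate([54, 509, 0]) cube([86, 86, 653]);
  translate([967, 509, 0]) cube([86, 86, 653]);
}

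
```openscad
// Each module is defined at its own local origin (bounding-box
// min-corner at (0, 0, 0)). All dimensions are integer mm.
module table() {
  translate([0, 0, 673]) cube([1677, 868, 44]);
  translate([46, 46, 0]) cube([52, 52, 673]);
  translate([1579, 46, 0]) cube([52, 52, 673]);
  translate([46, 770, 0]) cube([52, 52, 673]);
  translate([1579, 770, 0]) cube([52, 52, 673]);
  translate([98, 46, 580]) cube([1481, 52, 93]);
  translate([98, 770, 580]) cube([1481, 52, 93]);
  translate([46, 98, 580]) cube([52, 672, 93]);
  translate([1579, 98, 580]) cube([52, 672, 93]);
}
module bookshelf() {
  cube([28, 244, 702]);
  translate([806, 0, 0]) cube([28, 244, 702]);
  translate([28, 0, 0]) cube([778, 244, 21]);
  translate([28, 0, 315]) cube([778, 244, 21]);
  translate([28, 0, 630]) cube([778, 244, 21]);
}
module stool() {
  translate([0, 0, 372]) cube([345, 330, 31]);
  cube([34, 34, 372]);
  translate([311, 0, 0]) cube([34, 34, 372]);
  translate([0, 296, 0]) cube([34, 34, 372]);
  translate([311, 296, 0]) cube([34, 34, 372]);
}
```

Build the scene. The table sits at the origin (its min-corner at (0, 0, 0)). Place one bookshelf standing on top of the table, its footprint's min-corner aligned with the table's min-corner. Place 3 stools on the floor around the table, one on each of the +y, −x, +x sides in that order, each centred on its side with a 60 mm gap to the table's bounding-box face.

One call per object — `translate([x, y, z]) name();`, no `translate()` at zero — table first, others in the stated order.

table();
translate([0, 0, 717]) bookshelf();
translate([666, 928, 0]) stool();
translate([-405, 269, 0]) stool();
translate([1737, 269, 0]) stool();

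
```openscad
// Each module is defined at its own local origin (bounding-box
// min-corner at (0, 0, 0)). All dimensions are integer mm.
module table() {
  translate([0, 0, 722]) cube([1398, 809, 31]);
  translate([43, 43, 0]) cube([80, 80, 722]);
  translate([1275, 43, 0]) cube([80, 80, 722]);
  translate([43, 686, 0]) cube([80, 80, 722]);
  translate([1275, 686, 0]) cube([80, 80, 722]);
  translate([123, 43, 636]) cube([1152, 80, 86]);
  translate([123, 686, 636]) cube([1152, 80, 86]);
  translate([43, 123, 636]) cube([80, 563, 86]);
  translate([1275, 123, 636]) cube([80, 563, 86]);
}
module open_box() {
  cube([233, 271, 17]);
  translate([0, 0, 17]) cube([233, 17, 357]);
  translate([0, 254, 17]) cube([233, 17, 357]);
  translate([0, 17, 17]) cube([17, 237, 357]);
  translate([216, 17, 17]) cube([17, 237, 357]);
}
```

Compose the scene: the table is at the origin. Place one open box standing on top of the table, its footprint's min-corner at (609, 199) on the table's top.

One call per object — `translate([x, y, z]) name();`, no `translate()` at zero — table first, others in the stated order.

table();
translate([609, 199, 753]) open_box();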